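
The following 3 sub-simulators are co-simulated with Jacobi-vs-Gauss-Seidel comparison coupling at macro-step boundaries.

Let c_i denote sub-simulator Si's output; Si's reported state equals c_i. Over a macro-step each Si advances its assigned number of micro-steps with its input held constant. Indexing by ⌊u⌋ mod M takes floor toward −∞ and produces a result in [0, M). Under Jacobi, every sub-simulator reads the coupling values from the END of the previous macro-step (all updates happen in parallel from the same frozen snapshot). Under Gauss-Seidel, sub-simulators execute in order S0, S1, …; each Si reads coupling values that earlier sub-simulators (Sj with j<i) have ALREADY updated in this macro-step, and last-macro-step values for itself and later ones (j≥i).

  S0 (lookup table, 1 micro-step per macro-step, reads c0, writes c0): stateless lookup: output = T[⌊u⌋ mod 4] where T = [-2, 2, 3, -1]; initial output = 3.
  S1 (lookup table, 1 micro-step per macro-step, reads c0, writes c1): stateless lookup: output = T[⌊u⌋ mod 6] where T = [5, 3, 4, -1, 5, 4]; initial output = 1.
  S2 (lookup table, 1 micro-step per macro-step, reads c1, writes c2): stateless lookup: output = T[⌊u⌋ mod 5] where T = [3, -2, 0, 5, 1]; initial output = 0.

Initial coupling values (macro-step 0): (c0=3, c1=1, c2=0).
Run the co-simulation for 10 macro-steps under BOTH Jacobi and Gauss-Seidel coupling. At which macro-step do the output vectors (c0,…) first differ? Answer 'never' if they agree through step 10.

first divergence at macro-step: 1

[Jacobi] macro 1: S0 reads c0=3 → after 1×micro: -1; S1 reads c0=3 → after 1×micro: -1; S2 reads c1=1 → after 1×micro: -2 ⇒ (c0=-1, c1=-1, c2=-2)
[Jacobi] macro 2: S0 reads c0=-1 → after 1×micro: -1; S1 reads c0=-1 → after 1×micro: 4; S2 reads c1=-1 → after 1×micro: 1 ⇒ (c0=-1, c1=4, c2=1)
[Jacobi] macro 3: S0 reads c0=-1 → after 1×micro: -1; S1 reads c0=-1 → after 1×micro: 4; S2 reads c1=4 → after 1×micro: 1 ⇒ (c0=-1, c1=4, c2=1)
[Jacobi] macro 4: S0 reads c0=-1 → after 1×micro: -1; S1 reads c0=-1 → after 1×micro: 4; S2 reads c1=4 → after 1×micro: 1 ⇒ (c0=-1, c1=4, c2=1)
[Jacobi] macro 5: S0 reads c0=-1 → after 1×micro: -1; S1 reads c0=-1 → after 1×micro: 4; S2 reads c1=4 → after 1×micro: 1 ⇒ (c0=-1, c1=4, c2=1)
[Jacobi] macro 6: S0 reads c0=-1 → after 1×micro: -1; S1 reads c0=-1 → after 1×micro: 4; S2 reads c1=4 → after 1×micro: 1 ⇒ (c0=-1, c1=4, c2=1)
[Jacobi] macro 7: S0 reads c0=-1 → after 1×micro: -1; S1 reads c0=-1 → after 1×micro: 4; S2 reads c1=4 → after 1×micro: 1 ⇒ (c0=-1, c1=4, c2=1)
[Jacobi] macro 8: S0 reads c0=-1 → after 1×micro: -1; S1 reads c0=-1 → after 1×micro: 4; S2 reads c1=4 → after 1×micro: 1 ⇒ (c0=-1, c1=4, c2=1)
[Jacobi] macro 9: S0 reads c0=-1 → after 1×micro: -1; S1 reads c0=-1 → after 1×micro: 4; S2 reads c1=4 → after 1×micro: 1 ⇒ (c0=-1, c1=4, c2=1)
[Jacobi] macro 10: S0 reads c0=-1 → after 1×micro: -1; S1 reads c0=-1 → after 1×micro: 4; S2 reads c1=4 → after 1×micro: 1 ⇒ (c0=-1, c1=4, c2=1)
[Gauss-Seidel] macro 1: S0 reads c0=3 → after 1×micro: -1; S1 reads c0=-1 → after 1×micro: 4; S2 reads c1=4 → after 1×micro: 1 ⇒ (c0=-1, c1=4, c2=1)
[Gauss-Seidel] macro 2: S0 reads c0=-1 → after 1×micro: -1; S1 reads c0=-1 → after 1×micro: 4; S2 reads c1=4 → after 1×micro: 1 ⇒ (c0=-1, c1=4, c2=1)
[Gauss-Seidel] macro 3: S0 reads c0=-1 → after 1×micro: -1; S1 reads c0=-1 → after 1×micro: 4; S2 reads c1=4 → after 1×micro: 1 ⇒ (c0=-1, c1=4, c2=1)
[Gauss-Seidel] macro 4: S0 reads c0=-1 → after 1×micro: -1; S1 reads c0=-1 → after 1×micro: 4; S2 reads c1=4 → after 1×micro: 1 ⇒ (c0=-1, c1=4, c2=1)
[Gauss-Seidel] macro 5: S0 reads c0=-1 → after 1×micro: -1; S1 reads c0=-1 → after 1×micro: 4; S2 reads c1=4 → after 1×micro: 1 ⇒ (c0=-1, c1=4, c2=1)
[Gauss-Seidel] macro 6: S0 reads c0=-1 → after 1×micro: -1; S1 reads c0=-1 → after 1×micro: 4; S2 reads c1=4 → after 1×micro: 1 ⇒ (c0=-1, c1=4, c2=1)
[Gauss-Seidel] macro 7: S0 reads c0=-1 → after 1×micro: -1; S1 reads c0=-1 → after 1×micro: 4; S2 reads c1=4 → after 1×micro: 1 ⇒ (c0=-1, c1=4, c2=1)
[Gauss-Seidel] macro 8: S0 reads c0=-1 → after 1×micro: -1; S1 reads c0=-1 → after 1×micro: 4; S2 reads c1=4 → after 1×micro: 1 ⇒ (c0=-1, c1=4, c2=1)
[Gauss-Seidel] macro 9: S0 reads c0=-1 → after 1×micro: -1; S1 reads c0=-1 → after 1×micro: 4; S2 reads c1=4 → after 1×micro: 1 ⇒ (c0=-1, c1=4, c2=1)
[Gauss-Seidel] macro 10: S0 reads c0=-1 → after 1×micro: -1; S1 reads c0=-1 → after 1×micro: 4; S2 reads c1=4 → after 1×micro: 1 ⇒ (c0=-1, c1=4, c2=1)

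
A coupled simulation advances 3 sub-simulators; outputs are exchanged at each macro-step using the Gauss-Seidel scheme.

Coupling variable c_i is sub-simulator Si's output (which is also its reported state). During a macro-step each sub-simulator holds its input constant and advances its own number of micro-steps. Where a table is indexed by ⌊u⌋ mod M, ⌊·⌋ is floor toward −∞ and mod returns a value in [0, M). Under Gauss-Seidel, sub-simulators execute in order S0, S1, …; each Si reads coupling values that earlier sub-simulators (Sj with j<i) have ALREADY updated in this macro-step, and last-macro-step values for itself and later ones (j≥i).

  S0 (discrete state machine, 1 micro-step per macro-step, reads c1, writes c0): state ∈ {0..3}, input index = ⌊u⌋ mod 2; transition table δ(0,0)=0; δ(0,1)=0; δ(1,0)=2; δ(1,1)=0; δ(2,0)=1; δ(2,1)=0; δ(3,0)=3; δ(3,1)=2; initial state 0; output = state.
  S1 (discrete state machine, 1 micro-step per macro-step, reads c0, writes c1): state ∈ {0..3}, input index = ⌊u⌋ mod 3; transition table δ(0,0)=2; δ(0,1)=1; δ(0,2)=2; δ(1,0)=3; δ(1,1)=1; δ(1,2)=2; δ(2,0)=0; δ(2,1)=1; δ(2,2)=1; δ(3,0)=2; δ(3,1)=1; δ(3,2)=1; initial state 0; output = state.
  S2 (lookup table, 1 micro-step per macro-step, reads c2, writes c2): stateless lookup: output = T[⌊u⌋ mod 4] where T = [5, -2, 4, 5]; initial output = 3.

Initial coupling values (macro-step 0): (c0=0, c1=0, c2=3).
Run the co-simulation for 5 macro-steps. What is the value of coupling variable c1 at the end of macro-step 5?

macro 1: S0 reads c1=0 → after 1×micro: 0; S1 reads c0=0 → after 1×micro: 2; S2 reads c2=3 → after 1×micro: 5 ⇒ (c0=0, c1=2, c2=5)
macro 2: S0 reads c1=2 → after 1×micro: 0; S1 reads c0=0 → after 1×micro: 0; S2 reads c2=5 → after 1×micro: -2 ⇒ (c0=0, c1=0, c2=-2)
macro 3: S0 reads c1=0 → after 1×micro: 0; S1 reads c0=0 → after 1×micro: 2; S2 reads c2=-2 → after 1×micro: 4 ⇒ (c0=0, c1=2, c2=4)
macro 4: S0 reads c1=2 → after 1×micro: 0; S1 reads c0=0 → after 1×micro: 0; S2 reads c2=4 → after 1×micro: 5 ⇒ (c0=0, c1=0, c2=5)
macro 5: S0 reads c1=0 → after 1×micro: 0; S1 reads c0=0 → after 1×micro: 2; S2 reads c2=5 → after 1×micro: -2 ⇒ (c0=0, c1=2, c2=-2)

c1 at macro-step 5 = 2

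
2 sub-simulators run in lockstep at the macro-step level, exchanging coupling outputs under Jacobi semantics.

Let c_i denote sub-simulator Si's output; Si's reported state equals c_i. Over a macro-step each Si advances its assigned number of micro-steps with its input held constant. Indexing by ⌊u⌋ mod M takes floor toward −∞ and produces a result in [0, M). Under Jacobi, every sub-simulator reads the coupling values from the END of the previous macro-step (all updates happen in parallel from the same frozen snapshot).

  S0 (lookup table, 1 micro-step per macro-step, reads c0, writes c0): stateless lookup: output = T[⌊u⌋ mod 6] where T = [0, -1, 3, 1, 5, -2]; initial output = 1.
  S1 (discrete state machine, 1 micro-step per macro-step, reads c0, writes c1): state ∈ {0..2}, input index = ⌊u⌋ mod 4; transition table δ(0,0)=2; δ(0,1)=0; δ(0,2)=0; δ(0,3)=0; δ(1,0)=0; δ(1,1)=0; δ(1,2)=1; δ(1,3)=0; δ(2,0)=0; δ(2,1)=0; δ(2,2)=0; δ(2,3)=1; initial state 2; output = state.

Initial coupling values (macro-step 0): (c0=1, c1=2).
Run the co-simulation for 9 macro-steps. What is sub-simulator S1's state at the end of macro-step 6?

S1 state at macro-step 6 = 0

macro 1: S0 reads c0=1 → after 1×micro: -1; S1 reads c0=1 → after 1×micro: 0 ⇒ (c0=-1, c1=0)
macro 2: S0 reads c0=-1 → after 1×micro: -2; S1 reads c0=-1 → after 1×micro: 0 ⇒ (c0=-2, c1=0)
macro 3: S0 reads c0=-2 → after 1×micro: 5; S1 reads c0=-2 → after 1×micro: 0 ⇒ (c0=5, c1=0)
macro 4: S0 reads c0=5 → after 1×micro: -2; S1 reads c0=5 → after 1×micro: 0 ⇒ (c0=-2, c1=0)
macro 5: S0 reads c0=-2 → after 1×micro: 5; S1 reads c0=-2 → after 1×micro: 0 ⇒ (c0=5, c1=0)
macro 6: S0 reads c0=5 → after 1×micro: -2; S1 reads c0=5 → after 1×micro: 0 ⇒ (c0=-2, c1=0)
macro 7: S0 reads c0=-2 → after 1×micro: 5; S1 reads c0=-2 → after 1×micro: 0 ⇒ (c0=5, c1=0)
macro 8: S0 reads c0=5 → after 1×micro: -2; S1 reads c0=5 → after 1×micro: 0 ⇒ (c0=-2, c1=0)
macro 9: S0 reads c0=-2 → after 1×micro: 5; S1 reads c0=-2 → after 1×micro: 0 ⇒ (c0=5, c1=0)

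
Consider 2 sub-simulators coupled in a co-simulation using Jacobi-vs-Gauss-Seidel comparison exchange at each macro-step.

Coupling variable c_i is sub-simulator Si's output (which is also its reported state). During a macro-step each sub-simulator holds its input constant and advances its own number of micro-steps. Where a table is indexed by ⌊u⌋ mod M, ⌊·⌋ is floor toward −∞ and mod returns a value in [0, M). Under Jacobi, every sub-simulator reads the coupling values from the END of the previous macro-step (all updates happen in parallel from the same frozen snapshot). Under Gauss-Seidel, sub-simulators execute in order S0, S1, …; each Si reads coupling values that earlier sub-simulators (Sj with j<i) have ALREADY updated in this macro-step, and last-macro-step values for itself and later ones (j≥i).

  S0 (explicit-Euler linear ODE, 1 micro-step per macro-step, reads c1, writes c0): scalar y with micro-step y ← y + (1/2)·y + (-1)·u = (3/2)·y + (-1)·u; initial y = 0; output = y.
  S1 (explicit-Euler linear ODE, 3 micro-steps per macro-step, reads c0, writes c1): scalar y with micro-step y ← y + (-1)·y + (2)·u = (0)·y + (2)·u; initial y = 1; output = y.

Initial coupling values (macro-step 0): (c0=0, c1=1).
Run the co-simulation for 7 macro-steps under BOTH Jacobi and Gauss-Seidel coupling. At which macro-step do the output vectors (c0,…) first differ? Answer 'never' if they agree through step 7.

first divergence at macro-step: 1

[Jacobi] macro 1: S0 reads c1=1 → after 1×micro: -1; S1 reads c0=0 → after 3×micro: 0 ⇒ (c0=-1, c1=0)
[Jacobi] macro 2: S0 reads c1=0 → after 1×micro: -3/2; S1 reads c0=-1 → after 3×micro: -2 ⇒ (c0=-3/2, c1=-2)
[Jacobi] macro 3: S0 reads c1=-2 → after 1×micro: -1/4; S1 reads c0=-3/2 → after 3×micro: -3 ⇒ (c0=-1/4, c1=-3)
[Jacobi] macro 4: S0 reads c1=-3 → after 1×micro: 21/8; S1 reads c0=-1/4 → after 3×micro: -1/2 ⇒ (c0=21/8, c1=-1/2)
[Jacobi] macro 5: S0 reads c1=-1/2 → after 1×micro: 71/16; S1 reads c0=21/8 → after 3×micro: 21/4 ⇒ (c0=71/16, c1=21/4)
[Jacobi] macro 6: S0 reads c1=21/4 → after 1×micro: 45/32; S1 reads c0=71/16 → after 3×micro: 71/8 ⇒ (c0=45/32, c1=71/8)
[Jacobi] macro 7: S0 reads c1=71/8 → after 1×micro: -433/64; S1 reads c0=45/32 → after 3×micro: 45/16 ⇒ (c0=-433/64, c1=45/16)
[Gauss-Seidel] macro 1: S0 reads c1=1 → after 1×micro: -1; S1 reads c0=-1 → after 3×micro: -2 ⇒ (c0=-1, c1=-2)
[Gauss-Seidel] macro 2: S0 reads c1=-2 → after 1×micro: 1/2; S1 reads c0=1/2 → after 3×micro: 1 ⇒ (c0=1/2, c1=1)
[Gauss-Seidel] macro 3: S0 reads c1=1 → after 1×micro: -1/4; S1 reads c0=-1/4 → after 3×micro: -1/2 ⇒ (c0=-1/4, c1=-1/2)
[Gauss-Seidel] macro 4: S0 reads c1=-1/2 → after 1×micro: 1/8; S1 reads c0=1/8 → after 3×micro: 1/4 ⇒ (c0=1/8, c1=1/4)
[Gauss-Seidel] macro 5: S0 reads c1=1/4 → after 1×micro: -1/16; S1 reads c0=-1/16 → after 3×micro: -1/8 ⇒ (c0=-1/16, c1=-1/8)
[Gauss-Seidel] macro 6: S0 reads c1=-1/8 → after 1×micro: 1/32; S1 reads c0=1/32 → after 3×micro: 1/16 ⇒ (c0=1/32, c1=1/16)
[Gauss-Seidel] macro 7: S0 reads c1=1/16 → after 1×micro: -1/64; S1 reads c0=-1/64 → after 3×micro: -1/32 ⇒ (c0=-1/64, c1=-1/32)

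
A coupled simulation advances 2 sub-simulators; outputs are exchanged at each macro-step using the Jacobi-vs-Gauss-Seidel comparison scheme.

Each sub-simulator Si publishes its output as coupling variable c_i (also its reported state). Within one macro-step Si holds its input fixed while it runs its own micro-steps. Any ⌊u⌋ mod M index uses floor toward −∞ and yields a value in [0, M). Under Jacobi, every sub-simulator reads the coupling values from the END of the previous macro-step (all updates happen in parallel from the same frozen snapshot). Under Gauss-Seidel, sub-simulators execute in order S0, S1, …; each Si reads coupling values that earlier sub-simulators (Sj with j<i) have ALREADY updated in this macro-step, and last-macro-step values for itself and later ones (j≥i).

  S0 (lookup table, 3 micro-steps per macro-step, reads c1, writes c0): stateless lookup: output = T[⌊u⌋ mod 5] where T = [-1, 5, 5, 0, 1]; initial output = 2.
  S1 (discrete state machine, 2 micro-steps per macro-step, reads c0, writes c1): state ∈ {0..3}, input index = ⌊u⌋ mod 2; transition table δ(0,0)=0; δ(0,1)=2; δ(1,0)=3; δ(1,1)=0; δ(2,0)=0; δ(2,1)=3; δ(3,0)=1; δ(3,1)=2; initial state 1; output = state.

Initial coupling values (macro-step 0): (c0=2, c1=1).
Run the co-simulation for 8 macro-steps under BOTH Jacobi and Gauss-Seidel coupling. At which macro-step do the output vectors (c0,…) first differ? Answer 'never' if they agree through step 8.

[Jacobi] macro 1: S0 reads c1=1 → after 3×micro: 5; S1 reads c0=2 → after 2×micro: 1 ⇒ (c0=5, c1=1)
[Jacobi] macro 2: S0 reads c1=1 → after 3×micro: 5; S1 reads c0=5 → after 2×micro: 2 ⇒ (c0=5, c1=2)
[Jacobi] macro 3: S0 reads c1=2 → after 3×micro: 5; S1 reads c0=5 → after 2×micro: 2 ⇒ (c0=5, c1=2)
[Jacobi] macro 4: S0 reads c1=2 → after 3×micro: 5; S1 reads c0=5 → after 2×micro: 2 ⇒ (c0=5, c1=2)
[Jacobi] macro 5: S0 reads c1=2 → after 3×micro: 5; S1 reads c0=5 → after 2×micro: 2 ⇒ (c0=5, c1=2)
[Jacobi] macro 6: S0 reads c1=2 → after 3×micro: 5; S1 reads c0=5 → after 2×micro: 2 ⇒ (c0=5, c1=2)
[Jacobi] macro 7: S0 reads c1=2 → after 3×micro: 5; S1 reads c0=5 → after 2×micro: 2 ⇒ (c0=5, c1=2)
[Jacobi] macro 8: S0 reads c1=2 → after 3×micro: 5; S1 reads c0=5 → after 2×micro: 2 ⇒ (c0=5, c1=2)
[Gauss-Seidel] macro 1: S0 reads c1=1 → after 3×micro: 5; S1 reads c0=5 → after 2×micro: 2 ⇒ (c0=5, c1=2)
[Gauss-Seidel] macro 2: S0 reads c1=2 → after 3×micro: 5; S1 reads c0=5 → after 2×micro: 2 ⇒ (c0=5, c1=2)
[Gauss-Seidel] macro 3: S0 reads c1=2 → after 3×micro: 5; S1 reads c0=5 → after 2×micro: 2 ⇒ (c0=5, c1=2)
[Gauss-Seidel] macro 4: S0 reads c1=2 → after 3×micro: 5; S1 reads c0=5 → after 2×micro: 2 ⇒ (c0=5, c1=2)
[Gauss-Seidel] macro 5: S0 reads c1=2 → after 3×micro: 5; S1 reads c0=5 → after 2×micro: 2 ⇒ (c0=5, c1=2)
[Gauss-Seidel] macro 6: S0 reads c1=2 → after 3×micro: 5; S1 reads c0=5 → after 2×micro: 2 ⇒ (c0=5, c1=2)
[Gauss-Seidel] macro 7: S0 reads c1=2 → after 3×micro: 5; S1 reads c0=5 → after 2×micro: 2 ⇒ (c0=5, c1=2)
[Gauss-Seidel] macro 8: S0 reads c1=2 → after 3×micro: 5; S1 reads c0=5 → after 2×micro: 2 ⇒ (c0=5, c1=2)

first divergence at macro-step: 1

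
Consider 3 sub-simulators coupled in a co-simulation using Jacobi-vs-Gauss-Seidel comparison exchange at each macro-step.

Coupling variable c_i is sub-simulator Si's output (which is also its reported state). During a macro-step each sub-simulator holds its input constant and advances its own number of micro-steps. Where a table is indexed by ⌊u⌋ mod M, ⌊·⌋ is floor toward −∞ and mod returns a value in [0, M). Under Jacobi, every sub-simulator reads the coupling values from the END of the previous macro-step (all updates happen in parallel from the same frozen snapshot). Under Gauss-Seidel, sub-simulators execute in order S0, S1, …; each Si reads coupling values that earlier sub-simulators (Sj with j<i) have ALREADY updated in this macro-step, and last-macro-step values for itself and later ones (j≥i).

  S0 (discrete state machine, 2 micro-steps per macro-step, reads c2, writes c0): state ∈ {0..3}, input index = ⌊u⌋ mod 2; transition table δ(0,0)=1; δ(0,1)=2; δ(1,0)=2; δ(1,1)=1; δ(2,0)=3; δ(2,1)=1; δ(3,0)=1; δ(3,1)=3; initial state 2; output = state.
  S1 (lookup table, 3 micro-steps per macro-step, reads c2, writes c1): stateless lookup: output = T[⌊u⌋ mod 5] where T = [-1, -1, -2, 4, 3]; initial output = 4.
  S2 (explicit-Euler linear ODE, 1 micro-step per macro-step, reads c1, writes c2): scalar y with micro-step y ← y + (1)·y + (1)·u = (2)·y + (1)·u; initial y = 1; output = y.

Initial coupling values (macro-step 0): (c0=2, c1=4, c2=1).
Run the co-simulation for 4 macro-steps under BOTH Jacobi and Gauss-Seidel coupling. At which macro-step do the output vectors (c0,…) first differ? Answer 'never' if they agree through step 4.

first divergence at macro-step: 1

[Jacobi] macro 1: S0 reads c2=1 → after 2×micro: 1; S1 reads c2=1 → after 3×micro: -1; S2 reads c1=4 → after 1×micro: 6 ⇒ (c0=1, c1=-1, c2=6)
[Jacobi] macro 2: S0 reads c2=6 → after 2×micro: 3; S1 reads c2=6 → after 3×micro: -1; S2 reads c1=-1 → after 1×micro: 11 ⇒ (c0=3, c1=-1, c2=11)
[Jacobi] macro 3: S0 reads c2=11 → after 2×micro: 3; S1 reads c2=11 → after 3×micro: -1; S2 reads c1=-1 → after 1×micro: 21 ⇒ (c0=3, c1=-1, c2=21)
[Jacobi] macro 4: S0 reads c2=21 → after 2×micro: 3; S1 reads c2=21 → after 3×micro: -1; S2 reads c1=-1 → after 1×micro: 41 ⇒ (c0=3, c1=-1, c2=41)
[Gauss-Seidel] macro 1: S0 reads c2=1 → after 2×micro: 1; S1 reads c2=1 → after 3×micro: -1; S2 reads c1=-1 → after 1×micro: 1 ⇒ (c0=1, c1=-1, c2=1)
[Gauss-Seidel] macro 2: S0 reads c2=1 → after 2×micro: 1; S1 reads c2=1 → after 3×micro: -1; S2 reads c1=-1 → after 1×micro: 1 ⇒ (c0=1, c1=-1, c2=1)
[Gauss-Seidel] macro 3: S0 reads c2=1 → after 2×micro: 1; S1 reads c2=1 → after 3×micro: -1; S2 reads c1=-1 → after 1×micro: 1 ⇒ (c0=1, c1=-1, c2=1)
[Gauss-Seidel] macro 4: S0 reads c2=1 → after 2×micro: 1; S1 reads c2=1 → after 3×micro: -1; S2 reads c1=-1 → after 1×micro: 1 ⇒ (c0=1, c1=-1, c2=1)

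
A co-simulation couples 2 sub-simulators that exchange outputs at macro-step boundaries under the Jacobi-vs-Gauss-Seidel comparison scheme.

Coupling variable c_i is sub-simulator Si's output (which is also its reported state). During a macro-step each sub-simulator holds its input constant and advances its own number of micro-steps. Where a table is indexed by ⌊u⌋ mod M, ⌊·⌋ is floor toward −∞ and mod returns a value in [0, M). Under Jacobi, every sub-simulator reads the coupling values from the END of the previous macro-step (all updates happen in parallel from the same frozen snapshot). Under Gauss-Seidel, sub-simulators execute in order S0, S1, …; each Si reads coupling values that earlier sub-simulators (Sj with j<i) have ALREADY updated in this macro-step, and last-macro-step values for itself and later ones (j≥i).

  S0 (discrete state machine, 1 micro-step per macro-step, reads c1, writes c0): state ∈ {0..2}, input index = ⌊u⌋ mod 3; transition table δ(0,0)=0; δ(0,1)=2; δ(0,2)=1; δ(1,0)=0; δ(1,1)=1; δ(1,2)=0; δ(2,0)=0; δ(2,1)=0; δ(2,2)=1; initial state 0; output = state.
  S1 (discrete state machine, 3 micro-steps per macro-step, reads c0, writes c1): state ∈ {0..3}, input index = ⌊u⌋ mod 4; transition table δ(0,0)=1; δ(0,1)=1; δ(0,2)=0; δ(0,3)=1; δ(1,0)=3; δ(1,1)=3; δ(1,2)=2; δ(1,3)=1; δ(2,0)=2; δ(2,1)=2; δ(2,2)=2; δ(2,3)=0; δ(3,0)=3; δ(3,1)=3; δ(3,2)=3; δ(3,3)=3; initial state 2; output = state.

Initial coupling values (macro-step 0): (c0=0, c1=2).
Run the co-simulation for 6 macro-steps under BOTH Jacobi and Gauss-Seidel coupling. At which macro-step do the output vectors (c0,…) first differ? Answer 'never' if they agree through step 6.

[Jacobi] macro 1: S0 reads c1=2 → after 1×micro: 1; S1 reads c0=0 → after 3×micro: 2 ⇒ (c0=1, c1=2)
[Jacobi] macro 2: S0 reads c1=2 → after 1×micro: 0; S1 reads c0=1 → after 3×micro: 2 ⇒ (c0=0, c1=2)
[Jacobi] macro 3: S0 reads c1=2 → after 1×micro: 1; S1 reads c0=0 → after 3×micro: 2 ⇒ (c0=1, c1=2)
[Jacobi] macro 4: S0 reads c1=2 → after 1×micro: 0; S1 reads c0=1 → after 3×micro: 2 ⇒ (c0=0, c1=2)
[Jacobi] macro 5: S0 reads c1=2 → after 1×micro: 1; S1 reads c0=0 → after 3×micro: 2 ⇒ (c0=1, c1=2)
[Jacobi] macro 6: S0 reads c1=2 → after 1×micro: 0; S1 reads c0=1 → after 3×micro: 2 ⇒ (c0=0, c1=2)
[Gauss-Seidel] macro 1: S0 reads c1=2 → after 1×micro: 1; S1 reads c0=1 → after 3×micro: 2 ⇒ (c0=1, c1=2)
[Gauss-Seidel] macro 2: S0 reads c1=2 → after 1×micro: 0; S1 reads c0=0 → after 3×micro: 2 ⇒ (c0=0, c1=2)
[Gauss-Seidel] macro 3: S0 reads c1=2 → after 1×micro: 1; S1 reads c0=1 → after 3×micro: 2 ⇒ (c0=1, c1=2)
[Gauss-Seidel] macro 4: S0 reads c1=2 → after 1×micro: 0; S1 reads c0=0 → after 3×micro: 2 ⇒ (c0=0, c1=2)
[Gauss-Seidel] macro 5: S0 reads c1=2 → after 1×micro: 1; S1 reads c0=1 → after 3×micro: 2 ⇒ (c0=1, c1=2)
[Gauss-Seidel] macro 6: S0 reads c1=2 → after 1×micro: 0; S1 reads c0=0 → after 3×micro: 2 ⇒ (c0=0, c1=2)

first divergence at macro-step: never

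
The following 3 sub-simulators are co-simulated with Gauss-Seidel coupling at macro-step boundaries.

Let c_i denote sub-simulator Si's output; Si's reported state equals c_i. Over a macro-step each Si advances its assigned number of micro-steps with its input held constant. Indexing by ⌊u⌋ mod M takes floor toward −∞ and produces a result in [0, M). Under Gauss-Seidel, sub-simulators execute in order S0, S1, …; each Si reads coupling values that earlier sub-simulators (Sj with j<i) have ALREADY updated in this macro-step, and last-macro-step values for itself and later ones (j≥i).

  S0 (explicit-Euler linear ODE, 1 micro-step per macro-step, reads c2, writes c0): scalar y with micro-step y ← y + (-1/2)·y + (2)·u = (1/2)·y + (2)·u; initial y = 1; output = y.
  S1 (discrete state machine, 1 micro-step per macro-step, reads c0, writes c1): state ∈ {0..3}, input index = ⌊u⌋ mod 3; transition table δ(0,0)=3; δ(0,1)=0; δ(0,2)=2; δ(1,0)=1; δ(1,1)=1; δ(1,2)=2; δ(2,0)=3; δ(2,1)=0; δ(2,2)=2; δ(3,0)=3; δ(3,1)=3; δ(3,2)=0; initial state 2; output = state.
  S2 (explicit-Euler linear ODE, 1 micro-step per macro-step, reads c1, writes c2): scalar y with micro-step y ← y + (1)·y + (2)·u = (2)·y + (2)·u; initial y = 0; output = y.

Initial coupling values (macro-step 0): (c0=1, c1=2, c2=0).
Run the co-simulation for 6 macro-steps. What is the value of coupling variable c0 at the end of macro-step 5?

macro 1: S0 reads c2=0 → after 1×micro: 1/2; S1 reads c0=1/2 → after 1×micro: 3; S2 reads c1=3 → after 1×micro: 6 ⇒ (c0=1/2, c1=3, c2=6)
macro 2: S0 reads c2=6 → after 1×micro: 49/4; S1 reads c0=49/4 → after 1×micro: 3; S2 reads c1=3 → after 1×micro: 18 ⇒ (c0=49/4, c1=3, c2=18)
macro 3: S0 reads c2=18 → after 1×micro: 337/8; S1 reads c0=337/8 → after 1×micro: 3; S2 reads c1=3 → after 1×micro: 42 ⇒ (c0=337/8, c1=3, c2=42)
macro 4: S0 reads c2=42 → after 1×micro: 1681/16; S1 reads c0=1681/16 → after 1×micro: 3; S2 reads c1=3 → after 1×micro: 90 ⇒ (c0=1681/16, c1=3, c2=90)
macro 5: S0 reads c2=90 → after 1×micro: 7441/32; S1 reads c0=7441/32 → after 1×micro: 3; S2 reads c1=3 → after 1×micro: 186 ⇒ (c0=7441/32, c1=3, c2=186)
macro 6: S0 reads c2=186 → after 1×micro: 31249/64; S1 reads c0=31249/64 → after 1×micro: 0; S2 reads c1=0 → after 1×micro: 372 ⇒ (c0=31249/64, c1=0, c2=372)

c0 at macro-step 5 = 7441/32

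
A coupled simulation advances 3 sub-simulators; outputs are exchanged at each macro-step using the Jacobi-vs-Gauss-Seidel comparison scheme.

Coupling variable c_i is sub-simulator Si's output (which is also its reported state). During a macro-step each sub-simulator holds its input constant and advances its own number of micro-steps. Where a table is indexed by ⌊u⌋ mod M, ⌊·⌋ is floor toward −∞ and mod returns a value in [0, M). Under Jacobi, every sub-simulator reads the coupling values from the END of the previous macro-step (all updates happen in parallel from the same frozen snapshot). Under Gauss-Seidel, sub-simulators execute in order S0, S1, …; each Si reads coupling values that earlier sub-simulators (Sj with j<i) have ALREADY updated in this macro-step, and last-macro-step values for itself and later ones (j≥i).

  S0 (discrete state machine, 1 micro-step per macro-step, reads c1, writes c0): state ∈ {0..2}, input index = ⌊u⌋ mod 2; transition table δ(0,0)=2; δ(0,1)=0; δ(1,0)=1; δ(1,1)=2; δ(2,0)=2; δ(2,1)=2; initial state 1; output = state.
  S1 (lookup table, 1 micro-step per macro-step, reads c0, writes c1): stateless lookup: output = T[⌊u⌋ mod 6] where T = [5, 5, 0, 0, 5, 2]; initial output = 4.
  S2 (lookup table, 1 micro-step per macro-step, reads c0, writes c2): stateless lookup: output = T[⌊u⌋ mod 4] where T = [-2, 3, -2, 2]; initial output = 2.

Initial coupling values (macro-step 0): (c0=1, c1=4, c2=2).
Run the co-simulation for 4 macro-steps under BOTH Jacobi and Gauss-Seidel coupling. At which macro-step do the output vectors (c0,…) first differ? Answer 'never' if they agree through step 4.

[Jacobi] macro 1: S0 reads c1=4 → after 1×micro: 1; S1 reads c0=1 → after 1×micro: 5; S2 reads c0=1 → after 1×micro: 3 ⇒ (c0=1, c1=5, c2=3)
[Jacobi] macro 2: S0 reads c1=5 → after 1×micro: 2; S1 reads c0=1 → after 1×micro: 5; S2 reads c0=1 → after 1×micro: 3 ⇒ (c0=2, c1=5, c2=3)
[Jacobi] macro 3: S0 reads c1=5 → after 1×micro: 2; S1 reads c0=2 → after 1×micro: 0; S2 reads c0=2 → after 1×micro: -2 ⇒ (c0=2, c1=0, c2=-2)
[Jacobi] macro 4: S0 reads c1=0 → after 1×micro: 2; S1 reads c0=2 → after 1×micro: 0; S2 reads c0=2 → after 1×micro: -2 ⇒ (c0=2, c1=0, c2=-2)
[Gauss-Seidel] macro 1: S0 reads c1=4 → after 1×micro: 1; S1 reads c0=1 → after 1×micro: 5; S2 reads c0=1 → after 1×micro: 3 ⇒ (c0=1, c1=5, c2=3)
[Gauss-Seidel] macro 2: S0 reads c1=5 → after 1×micro: 2; S1 reads c0=2 → after 1×micro: 0; S2 reads c0=2 → after 1×micro: -2 ⇒ (c0=2, c1=0, c2=-2)
[Gauss-Seidel] macro 3: S0 reads c1=0 → after 1×micro: 2; S1 reads c0=2 → after 1×micro: 0; S2 reads c0=2 → after 1×micro: -2 ⇒ (c0=2, c1=0, c2=-2)
[Gauss-Seidel] macro 4: S0 reads c1=0 → after 1×micro: 2; S1 reads c0=2 → after 1×micro: 0; S2 reads c0=2 → after 1×micro: -2 ⇒ (c0=2, c1=0, c2=-2)

first divergence at macro-step: 2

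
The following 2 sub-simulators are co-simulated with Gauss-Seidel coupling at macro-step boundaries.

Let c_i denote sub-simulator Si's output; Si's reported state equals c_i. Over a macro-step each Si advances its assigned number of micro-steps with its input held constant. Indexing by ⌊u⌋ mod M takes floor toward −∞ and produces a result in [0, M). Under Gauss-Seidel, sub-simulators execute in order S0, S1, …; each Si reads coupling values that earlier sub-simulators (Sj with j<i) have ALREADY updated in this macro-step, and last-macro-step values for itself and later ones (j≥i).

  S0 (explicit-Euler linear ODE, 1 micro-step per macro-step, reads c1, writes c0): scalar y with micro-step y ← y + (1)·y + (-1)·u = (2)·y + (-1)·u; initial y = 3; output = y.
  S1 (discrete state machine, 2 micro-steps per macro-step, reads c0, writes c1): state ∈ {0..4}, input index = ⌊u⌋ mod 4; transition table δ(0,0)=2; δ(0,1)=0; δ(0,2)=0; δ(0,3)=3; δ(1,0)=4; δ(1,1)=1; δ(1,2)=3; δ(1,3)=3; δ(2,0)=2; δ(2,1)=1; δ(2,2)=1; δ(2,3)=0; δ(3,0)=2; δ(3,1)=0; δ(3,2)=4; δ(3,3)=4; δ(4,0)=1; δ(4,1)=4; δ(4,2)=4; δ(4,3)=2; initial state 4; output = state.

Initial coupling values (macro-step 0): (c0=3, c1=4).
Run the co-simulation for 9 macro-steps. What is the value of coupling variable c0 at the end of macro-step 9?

macro 1: S0 reads c1=4 → after 1×micro: 2; S1 reads c0=2 → after 2×micro: 4 ⇒ (c0=2, c1=4)
macro 2: S0 reads c1=4 → after 1×micro: 0; S1 reads c0=0 → after 2×micro: 4 ⇒ (c0=0, c1=4)
macro 3: S0 reads c1=4 → after 1×micro: -4; S1 reads c0=-4 → after 2×micro: 4 ⇒ (c0=-4, c1=4)
macro 4: S0 reads c1=4 → after 1×micro: -12; S1 reads c0=-12 → after 2×micro: 4 ⇒ (c0=-12, c1=4)
macro 5: S0 reads c1=4 → after 1×micro: -28; S1 reads c0=-28 → after 2×micro: 4 ⇒ (c0=-28, c1=4)
macro 6: S0 reads c1=4 → after 1×micro: -60; S1 reads c0=-60 → after 2×micro: 4 ⇒ (c0=-60, c1=4)
macro 7: S0 reads c1=4 → after 1×micro: -124; S1 reads c0=-124 → after 2×micro: 4 ⇒ (c0=-124, c1=4)
macro 8: S0 reads c1=4 → after 1×micro: -252; S1 reads c0=-252 → after 2×micro: 4 ⇒ (c0=-252, c1=4)
macro 9: S0 reads c1=4 → after 1×micro: -508; S1 reads c0=-508 → after 2×micro: 4 ⇒ (c0=-508, c1=4)

c0 at macro-step 9 = -508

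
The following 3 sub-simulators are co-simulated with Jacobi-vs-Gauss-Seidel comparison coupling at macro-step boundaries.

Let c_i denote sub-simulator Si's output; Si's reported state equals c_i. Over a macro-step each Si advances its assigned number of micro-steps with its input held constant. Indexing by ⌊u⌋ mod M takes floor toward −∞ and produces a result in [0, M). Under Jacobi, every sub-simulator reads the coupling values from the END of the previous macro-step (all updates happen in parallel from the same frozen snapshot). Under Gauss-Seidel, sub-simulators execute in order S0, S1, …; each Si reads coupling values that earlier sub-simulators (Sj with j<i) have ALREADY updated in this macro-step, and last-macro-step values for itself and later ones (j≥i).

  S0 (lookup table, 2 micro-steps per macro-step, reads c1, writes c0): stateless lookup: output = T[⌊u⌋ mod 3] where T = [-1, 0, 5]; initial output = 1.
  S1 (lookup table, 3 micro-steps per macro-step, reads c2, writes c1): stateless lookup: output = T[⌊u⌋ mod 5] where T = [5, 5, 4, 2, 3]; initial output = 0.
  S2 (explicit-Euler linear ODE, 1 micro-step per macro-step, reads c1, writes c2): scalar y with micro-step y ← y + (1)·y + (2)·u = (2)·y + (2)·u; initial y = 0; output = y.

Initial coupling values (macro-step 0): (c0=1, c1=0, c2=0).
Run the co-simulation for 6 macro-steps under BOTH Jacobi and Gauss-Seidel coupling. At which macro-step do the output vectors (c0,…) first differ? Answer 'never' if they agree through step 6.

[Jacobi] macro 1: S0 reads c1=0 → after 2×micro: -1; S1 reads c2=0 → after 3×micro: 5; S2 reads c1=0 → after 1×micro: 0 ⇒ (c0=-1, c1=5, c2=0)
[Jacobi] macro 2: S0 reads c1=5 → after 2×micro: 5; S1 reads c2=0 → after 3×micro: 5; S2 reads c1=5 → after 1×micro: 10 ⇒ (c0=5, c1=5, c2=10)
[Jacobi] macro 3: S0 reads c1=5 → after 2×micro: 5; S1 reads c2=10 → after 3×micro: 5; S2 reads c1=5 → after 1×micro: 30 ⇒ (c0=5, c1=5, c2=30)
[Jacobi] macro 4: S0 reads c1=5 → after 2×micro: 5; S1 reads c2=30 → after 3×micro: 5; S2 reads c1=5 → after 1×micro: 70 ⇒ (c0=5, c1=5, c2=70)
[Jacobi] macro 5: S0 reads c1=5 → after 2×micro: 5; S1 reads c2=70 → after 3×micro: 5; S2 reads c1=5 → after 1×micro: 150 ⇒ (c0=5, c1=5, c2=150)
[Jacobi] macro 6: S0 reads c1=5 → after 2×micro: 5; S1 reads c2=150 → after 3×micro: 5; S2 reads c1=5 → after 1×micro: 310 ⇒ (c0=5, c1=5, c2=310)
[Gauss-Seidel] macro 1: S0 reads c1=0 → after 2×micro: -1; S1 reads c2=0 → after 3×micro: 5; S2 reads c1=5 → after 1×micro: 10 ⇒ (c0=-1, c1=5, c2=10)
[Gauss-Seidel] macro 2: S0 reads c1=5 → after 2×micro: 5; S1 reads c2=10 → after 3×micro: 5; S2 reads c1=5 → after 1×micro: 30 ⇒ (c0=5, c1=5, c2=30)
[Gauss-Seidel] macro 3: S0 reads c1=5 → after 2×micro: 5; S1 reads c2=30 → after 3×micro: 5; S2 reads c1=5 → after 1×micro: 70 ⇒ (c0=5, c1=5, c2=70)
[Gauss-Seidel] macro 4: S0 reads c1=5 → after 2×micro: 5; S1 reads c2=70 → after 3×micro: 5; S2 reads c1=5 → after 1×micro: 150 ⇒ (c0=5, c1=5, c2=150)
[Gauss-Seidel] macro 5: S0 reads c1=5 → after 2×micro: 5; S1 reads c2=150 → after 3×micro: 5; S2 reads c1=5 → after 1×micro: 310 ⇒ (c0=5, c1=5, c2=310)
[Gauss-Seidel] macro 6: S0 reads c1=5 → after 2×micro: 5; S1 reads c2=310 → after 3×micro: 5; S2 reads c1=5 → after 1×micro: 630 ⇒ (c0=5, c1=5, c2=630)

first divergence at macro-step: 1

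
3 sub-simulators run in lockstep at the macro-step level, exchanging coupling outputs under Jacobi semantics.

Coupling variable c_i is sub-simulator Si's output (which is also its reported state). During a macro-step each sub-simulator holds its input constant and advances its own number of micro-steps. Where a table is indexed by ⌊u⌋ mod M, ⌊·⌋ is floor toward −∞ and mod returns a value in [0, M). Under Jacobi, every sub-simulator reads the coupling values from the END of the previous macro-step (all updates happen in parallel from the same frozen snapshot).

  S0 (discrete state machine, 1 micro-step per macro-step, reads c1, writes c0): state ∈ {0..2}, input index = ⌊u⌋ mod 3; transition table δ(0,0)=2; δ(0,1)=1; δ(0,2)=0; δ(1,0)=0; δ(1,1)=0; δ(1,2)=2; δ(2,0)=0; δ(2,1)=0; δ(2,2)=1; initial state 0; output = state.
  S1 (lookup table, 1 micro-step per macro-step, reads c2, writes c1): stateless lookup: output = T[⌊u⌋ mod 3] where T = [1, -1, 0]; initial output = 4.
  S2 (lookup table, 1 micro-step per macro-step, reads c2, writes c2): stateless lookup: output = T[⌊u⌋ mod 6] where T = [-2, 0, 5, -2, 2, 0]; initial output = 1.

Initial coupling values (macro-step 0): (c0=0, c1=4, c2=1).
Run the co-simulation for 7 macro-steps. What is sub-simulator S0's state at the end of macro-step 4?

S0 state at macro-step 4 = 0

macro 1: S0 reads c1=4 → after 1×micro: 1; S1 reads c2=1 → after 1×micro: -1; S2 reads c2=1 → after 1×micro: 0 ⇒ (c0=1, c1=-1, c2=0)
macro 2: S0 reads c1=-1 → after 1×micro: 2; S1 reads c2=0 → after 1×micro: 1; S2 reads c2=0 → after 1×micro: -2 ⇒ (c0=2, c1=1, c2=-2)
macro 3: S0 reads c1=1 → after 1×micro: 0; S1 reads c2=-2 → after 1×micro: -1; S2 reads c2=-2 → after 1×micro: 2 ⇒ (c0=0, c1=-1, c2=2)
macro 4: S0 reads c1=-1 → after 1×micro: 0; S1 reads c2=2 → after 1×micro: 0; S2 reads c2=2 → after 1×micro: 5 ⇒ (c0=0, c1=0, c2=5)
macro 5: S0 reads c1=0 → after 1×micro: 2; S1 reads c2=5 → after 1×micro: 0; S2 reads c2=5 → after 1×micro: 0 ⇒ (c0=2, c1=0, c2=0)
macro 6: S0 reads c1=0 → after 1×micro: 0; S1 reads c2=0 → after 1×micro: 1; S2 reads c2=0 → after 1×micro: -2 ⇒ (c0=0, c1=1, c2=-2)
macro 7: S0 reads c1=1 → after 1×micro: 1; S1 reads c2=-2 → after 1×micro: -1; S2 reads c2=-2 → after 1×micro: 2 ⇒ (c0=1, c1=-1, c2=2)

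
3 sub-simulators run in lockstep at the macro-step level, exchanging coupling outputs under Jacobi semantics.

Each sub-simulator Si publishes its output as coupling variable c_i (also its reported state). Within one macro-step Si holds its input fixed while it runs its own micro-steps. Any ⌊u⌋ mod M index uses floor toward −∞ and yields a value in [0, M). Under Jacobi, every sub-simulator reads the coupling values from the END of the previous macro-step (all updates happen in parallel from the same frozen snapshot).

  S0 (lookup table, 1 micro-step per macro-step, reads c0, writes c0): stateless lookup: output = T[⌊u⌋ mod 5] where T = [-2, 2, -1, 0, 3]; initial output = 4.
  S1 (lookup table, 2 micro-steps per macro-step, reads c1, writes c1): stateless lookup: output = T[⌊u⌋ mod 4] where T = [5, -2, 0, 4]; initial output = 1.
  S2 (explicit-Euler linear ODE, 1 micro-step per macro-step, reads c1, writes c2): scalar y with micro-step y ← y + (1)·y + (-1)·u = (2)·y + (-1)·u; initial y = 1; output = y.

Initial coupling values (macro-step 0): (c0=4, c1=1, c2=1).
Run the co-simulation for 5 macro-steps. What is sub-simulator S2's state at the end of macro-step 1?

macro 1: S0 reads c0=4 → after 1×micro: 3; S1 reads c1=1 → after 2×micro: -2; S2 reads c1=1 → after 1×micro: 1 ⇒ (c0=3, c1=-2, c2=1)
macro 2: S0 reads c0=3 → after 1×micro: 0; S1 reads c1=-2 → after 2×micro: 0; S2 reads c1=-2 → after 1×micro: 4 ⇒ (c0=0, c1=0, c2=4)
macro 3: S0 reads c0=0 → after 1×micro: -2; S1 reads c1=0 → after 2×micro: 5; S2 reads c1=0 → after 1×micro: 8 ⇒ (c0=-2, c1=5, c2=8)
macro 4: S0 reads c0=-2 → after 1×micro: 0; S1 reads c1=5 → after 2×micro: -2; S2 reads c1=5 → after 1×micro: 11 ⇒ (c0=0, c1=-2, c2=11)
macro 5: S0 reads c0=0 → after 1×micro: -2; S1 reads c1=-2 → after 2×micro: 0; S2 reads c1=-2 → after 1×micro: 24 ⇒ (c0=-2, c1=0, c2=24)

S2 state at macro-step 1 = 1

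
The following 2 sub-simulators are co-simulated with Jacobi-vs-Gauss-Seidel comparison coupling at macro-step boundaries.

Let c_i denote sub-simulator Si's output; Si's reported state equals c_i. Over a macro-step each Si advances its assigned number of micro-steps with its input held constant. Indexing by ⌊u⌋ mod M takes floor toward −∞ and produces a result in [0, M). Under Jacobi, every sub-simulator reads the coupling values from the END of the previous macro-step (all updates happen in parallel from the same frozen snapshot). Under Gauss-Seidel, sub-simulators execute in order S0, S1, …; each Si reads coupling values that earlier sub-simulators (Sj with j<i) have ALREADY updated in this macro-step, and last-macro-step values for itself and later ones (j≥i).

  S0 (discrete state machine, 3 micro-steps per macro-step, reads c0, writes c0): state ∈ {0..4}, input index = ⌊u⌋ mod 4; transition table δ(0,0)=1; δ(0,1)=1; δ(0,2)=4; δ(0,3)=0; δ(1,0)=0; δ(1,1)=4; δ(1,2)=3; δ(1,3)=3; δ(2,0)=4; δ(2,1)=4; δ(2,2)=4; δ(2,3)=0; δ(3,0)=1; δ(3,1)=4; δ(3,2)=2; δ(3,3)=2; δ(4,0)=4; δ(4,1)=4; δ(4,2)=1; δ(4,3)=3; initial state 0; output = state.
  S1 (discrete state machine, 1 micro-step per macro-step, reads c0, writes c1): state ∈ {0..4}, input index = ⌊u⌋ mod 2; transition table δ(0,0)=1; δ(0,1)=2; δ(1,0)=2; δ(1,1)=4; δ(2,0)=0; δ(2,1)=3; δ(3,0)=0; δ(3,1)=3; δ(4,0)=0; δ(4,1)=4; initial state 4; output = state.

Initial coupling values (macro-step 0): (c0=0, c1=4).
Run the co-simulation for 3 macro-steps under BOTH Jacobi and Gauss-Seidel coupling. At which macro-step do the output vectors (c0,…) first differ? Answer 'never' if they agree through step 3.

[Jacobi] macro 1: S0 reads c0=0 → after 3×micro: 1; S1 reads c0=0 → after 1×micro: 0 ⇒ (c0=1, c1=0)
[Jacobi] macro 2: S0 reads c0=1 → after 3×micro: 4; S1 reads c0=1 → after 1×micro: 2 ⇒ (c0=4, c1=2)
[Jacobi] macro 3: S0 reads c0=4 → after 3×micro: 4; S1 reads c0=4 → after 1×micro: 0 ⇒ (c0=4, c1=0)
[Gauss-Seidel] macro 1: S0 reads c0=0 → after 3×micro: 1; S1 reads c0=1 → after 1×micro: 4 ⇒ (c0=1, c1=4)
[Gauss-Seidel] macro 2: S0 reads c0=1 → after 3×micro: 4; S1 reads c0=4 → after 1×micro: 0 ⇒ (c0=4, c1=0)
[Gauss-Seidel] macro 3: S0 reads c0=4 → after 3×micro: 4; S1 reads c0=4 → after 1×micro: 1 ⇒ (c0=4, c1=1)

first divergence at macro-step: 1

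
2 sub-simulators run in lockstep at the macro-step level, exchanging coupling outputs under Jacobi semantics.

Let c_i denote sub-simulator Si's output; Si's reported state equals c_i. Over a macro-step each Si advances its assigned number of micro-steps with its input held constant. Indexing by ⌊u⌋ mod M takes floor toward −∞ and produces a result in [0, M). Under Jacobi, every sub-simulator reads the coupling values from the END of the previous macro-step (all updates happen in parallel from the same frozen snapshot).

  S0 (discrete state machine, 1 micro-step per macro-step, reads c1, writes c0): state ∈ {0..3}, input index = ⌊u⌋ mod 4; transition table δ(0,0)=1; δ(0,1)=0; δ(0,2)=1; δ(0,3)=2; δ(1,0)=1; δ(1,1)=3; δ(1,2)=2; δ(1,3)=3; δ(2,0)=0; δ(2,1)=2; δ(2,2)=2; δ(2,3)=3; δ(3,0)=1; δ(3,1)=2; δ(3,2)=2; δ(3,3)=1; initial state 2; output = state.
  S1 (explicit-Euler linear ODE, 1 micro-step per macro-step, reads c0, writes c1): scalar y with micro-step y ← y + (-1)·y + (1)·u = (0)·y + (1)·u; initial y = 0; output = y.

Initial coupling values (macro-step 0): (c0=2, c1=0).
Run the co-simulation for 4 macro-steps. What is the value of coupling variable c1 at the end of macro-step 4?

macro 1: S0 reads c1=0 → after 1×micro: 0; S1 reads c0=2 → after 1×micro: 2 ⇒ (c0=0, c1=2)
macro 2: S0 reads c1=2 → after 1×micro: 1; S1 reads c0=0 → after 1×micro: 0 ⇒ (c0=1, c1=0)
macro 3: S0 reads c1=0 → after 1×micro: 1; S1 reads c0=1 → after 1×micro: 1 ⇒ (c0=1, c1=1)
macro 4: S0 reads c1=1 → after 1×micro: 3; S1 reads c0=1 → after 1×micro: 1 ⇒ (c0=3, c1=1)

c1 at macro-step 4 = 1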